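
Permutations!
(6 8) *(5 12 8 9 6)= (5 12 8)(6 9)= [0, 1, 2, 3, 4, 12, 9, 7, 5, 6, 10, 11, 8]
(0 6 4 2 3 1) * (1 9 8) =(0 6 4 2 3 9 8 1) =[6, 0, 3, 9, 2, 5, 4, 7, 1, 8]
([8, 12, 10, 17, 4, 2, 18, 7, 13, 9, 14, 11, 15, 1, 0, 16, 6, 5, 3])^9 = [3, 2, 16, 1, 4, 15, 8, 7, 17, 9, 6, 11, 10, 5, 18, 14, 0, 12, 13]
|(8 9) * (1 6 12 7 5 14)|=6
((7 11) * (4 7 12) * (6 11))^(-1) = (4 12 11 6 7)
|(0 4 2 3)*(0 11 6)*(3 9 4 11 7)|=6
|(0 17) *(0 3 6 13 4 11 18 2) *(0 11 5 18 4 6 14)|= 20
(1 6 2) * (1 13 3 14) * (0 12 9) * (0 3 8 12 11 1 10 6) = (0 11 1)(2 13 8 12 9 3 14 10 6) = [11, 0, 13, 14, 4, 5, 2, 7, 12, 3, 6, 1, 9, 8, 10]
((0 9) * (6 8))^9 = ((0 9)(6 8))^9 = (0 9)(6 8)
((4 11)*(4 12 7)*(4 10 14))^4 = ((4 11 12 7 10 14))^4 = (4 10 12)(7 11 14)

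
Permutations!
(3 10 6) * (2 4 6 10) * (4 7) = [0, 1, 7, 2, 6, 5, 3, 4, 8, 9, 10] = (10)(2 7 4 6 3)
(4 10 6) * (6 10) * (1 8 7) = (10)(1 8 7)(4 6) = [0, 8, 2, 3, 6, 5, 4, 1, 7, 9, 10]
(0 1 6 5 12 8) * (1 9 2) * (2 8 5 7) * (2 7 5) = [9, 6, 1, 3, 4, 12, 5, 7, 0, 8, 10, 11, 2] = (0 9 8)(1 6 5 12 2)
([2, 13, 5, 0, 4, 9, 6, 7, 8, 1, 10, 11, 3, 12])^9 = (0 2 5 9 1 13 12 3)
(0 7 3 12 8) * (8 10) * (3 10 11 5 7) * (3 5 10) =(0 5 7 3 12 11 10 8) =[5, 1, 2, 12, 4, 7, 6, 3, 0, 9, 8, 10, 11]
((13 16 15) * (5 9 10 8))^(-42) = ((5 9 10 8)(13 16 15))^(-42) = (16)(5 10)(8 9)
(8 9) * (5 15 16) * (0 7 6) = [7, 1, 2, 3, 4, 15, 0, 6, 9, 8, 10, 11, 12, 13, 14, 16, 5] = (0 7 6)(5 15 16)(8 9)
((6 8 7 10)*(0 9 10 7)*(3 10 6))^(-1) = ((0 9 6 8)(3 10))^(-1) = (0 8 6 9)(3 10)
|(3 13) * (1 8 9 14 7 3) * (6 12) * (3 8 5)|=4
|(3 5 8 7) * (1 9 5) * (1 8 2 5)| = |(1 9)(2 5)(3 8 7)| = 6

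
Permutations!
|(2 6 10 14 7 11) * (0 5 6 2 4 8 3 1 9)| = |(0 5 6 10 14 7 11 4 8 3 1 9)| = 12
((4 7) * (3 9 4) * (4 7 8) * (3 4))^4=((3 9 7 4 8))^4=(3 8 4 7 9)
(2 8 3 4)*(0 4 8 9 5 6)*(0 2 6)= (0 4 6 2 9 5)(3 8)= [4, 1, 9, 8, 6, 0, 2, 7, 3, 5]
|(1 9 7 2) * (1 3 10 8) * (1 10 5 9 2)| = |(1 2 3 5 9 7)(8 10)| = 6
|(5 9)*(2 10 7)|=6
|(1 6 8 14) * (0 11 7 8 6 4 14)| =|(0 11 7 8)(1 4 14)| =12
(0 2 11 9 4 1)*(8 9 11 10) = (11)(0 2 10 8 9 4 1) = [2, 0, 10, 3, 1, 5, 6, 7, 9, 4, 8, 11]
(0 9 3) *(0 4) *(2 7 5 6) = [9, 1, 7, 4, 0, 6, 2, 5, 8, 3] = (0 9 3 4)(2 7 5 6)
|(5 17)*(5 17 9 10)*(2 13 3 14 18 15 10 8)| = 10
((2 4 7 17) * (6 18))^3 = ((2 4 7 17)(6 18))^3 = (2 17 7 4)(6 18)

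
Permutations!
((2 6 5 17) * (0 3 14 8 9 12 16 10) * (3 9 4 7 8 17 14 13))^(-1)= ((0 9 12 16 10)(2 6 5 14 17)(3 13)(4 7 8))^(-1)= (0 10 16 12 9)(2 17 14 5 6)(3 13)(4 8 7)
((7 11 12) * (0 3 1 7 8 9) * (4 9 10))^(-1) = (0 9 4 10 8 12 11 7 1 3)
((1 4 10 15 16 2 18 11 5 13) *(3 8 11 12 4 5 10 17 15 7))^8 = (1 13 5)(2 18 12 4 17 15 16)(3 10 8 7 11)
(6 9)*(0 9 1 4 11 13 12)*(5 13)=[9, 4, 2, 3, 11, 13, 1, 7, 8, 6, 10, 5, 0, 12]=(0 9 6 1 4 11 5 13 12)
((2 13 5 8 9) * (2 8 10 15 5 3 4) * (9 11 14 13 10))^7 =((2 10 15 5 9 8 11 14 13 3 4))^7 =(2 14 5 4 11 15 3 8 10 13 9)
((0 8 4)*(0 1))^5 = ((0 8 4 1))^5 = (0 8 4 1)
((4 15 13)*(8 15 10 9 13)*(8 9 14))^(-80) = ((4 10 14 8 15 9 13))^(-80) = (4 15 10 9 14 13 8)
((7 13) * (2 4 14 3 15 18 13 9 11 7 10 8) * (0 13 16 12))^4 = ((0 13 10 8 2 4 14 3 15 18 16 12)(7 9 11))^4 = (0 2 15)(3 12 8)(4 18 13)(7 9 11)(10 14 16)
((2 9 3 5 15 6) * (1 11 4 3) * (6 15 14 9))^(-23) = (15)(1 14 3 11 9 5 4)(2 6)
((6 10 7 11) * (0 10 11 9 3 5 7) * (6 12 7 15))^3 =((0 10)(3 5 15 6 11 12 7 9))^3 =(0 10)(3 6 7 5 11 9 15 12)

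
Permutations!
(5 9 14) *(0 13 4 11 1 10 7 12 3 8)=[13, 10, 2, 8, 11, 9, 6, 12, 0, 14, 7, 1, 3, 4, 5]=(0 13 4 11 1 10 7 12 3 8)(5 9 14)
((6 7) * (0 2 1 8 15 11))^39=(0 8)(1 11)(2 15)(6 7)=((0 2 1 8 15 11)(6 7))^39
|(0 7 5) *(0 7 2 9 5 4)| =|(0 2 9 5 7 4)| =6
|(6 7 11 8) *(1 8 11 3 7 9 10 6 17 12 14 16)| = |(1 8 17 12 14 16)(3 7)(6 9 10)| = 6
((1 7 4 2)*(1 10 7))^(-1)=((2 10 7 4))^(-1)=(2 4 7 10)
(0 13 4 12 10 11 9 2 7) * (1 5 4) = (0 13 1 5 4 12 10 11 9 2 7) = [13, 5, 7, 3, 12, 4, 6, 0, 8, 2, 11, 9, 10, 1]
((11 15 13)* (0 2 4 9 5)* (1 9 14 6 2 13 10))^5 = ((0 13 11 15 10 1 9 5)(2 4 14 6))^5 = (0 1 11 5 10 13 9 15)(2 4 14 6)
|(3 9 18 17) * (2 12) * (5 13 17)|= |(2 12)(3 9 18 5 13 17)|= 6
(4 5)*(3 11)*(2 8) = (2 8)(3 11)(4 5) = [0, 1, 8, 11, 5, 4, 6, 7, 2, 9, 10, 3]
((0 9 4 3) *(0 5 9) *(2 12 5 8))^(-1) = (2 8 3 4 9 5 12)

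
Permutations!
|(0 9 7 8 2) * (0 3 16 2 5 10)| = 6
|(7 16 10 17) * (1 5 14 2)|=|(1 5 14 2)(7 16 10 17)|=4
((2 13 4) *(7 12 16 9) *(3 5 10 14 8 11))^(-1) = ((2 13 4)(3 5 10 14 8 11)(7 12 16 9))^(-1) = (2 4 13)(3 11 8 14 10 5)(7 9 16 12)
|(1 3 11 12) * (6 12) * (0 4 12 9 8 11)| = 20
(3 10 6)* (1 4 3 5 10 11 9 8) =[0, 4, 2, 11, 3, 10, 5, 7, 1, 8, 6, 9] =(1 4 3 11 9 8)(5 10 6)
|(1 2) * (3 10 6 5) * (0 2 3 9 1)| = |(0 2)(1 3 10 6 5 9)| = 6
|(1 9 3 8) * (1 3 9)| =2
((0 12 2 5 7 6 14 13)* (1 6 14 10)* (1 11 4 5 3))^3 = ((0 12 2 3 1 6 10 11 4 5 7 14 13))^3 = (0 3 10 5 13 2 6 4 14 12 1 11 7)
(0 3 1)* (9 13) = (0 3 1)(9 13) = [3, 0, 2, 1, 4, 5, 6, 7, 8, 13, 10, 11, 12, 9]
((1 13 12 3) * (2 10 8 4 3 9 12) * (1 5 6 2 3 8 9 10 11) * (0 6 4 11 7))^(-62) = (0 2)(1 13 3 5 4 8 11)(6 7)(9 12 10)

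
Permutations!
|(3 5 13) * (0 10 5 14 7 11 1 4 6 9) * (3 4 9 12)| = |(0 10 5 13 4 6 12 3 14 7 11 1 9)| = 13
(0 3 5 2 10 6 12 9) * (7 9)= (0 3 5 2 10 6 12 7 9)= [3, 1, 10, 5, 4, 2, 12, 9, 8, 0, 6, 11, 7]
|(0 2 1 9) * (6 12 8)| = 12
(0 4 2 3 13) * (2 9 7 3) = [4, 1, 2, 13, 9, 5, 6, 3, 8, 7, 10, 11, 12, 0] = (0 4 9 7 3 13)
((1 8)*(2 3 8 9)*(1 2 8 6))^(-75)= (1 2)(3 9)(6 8)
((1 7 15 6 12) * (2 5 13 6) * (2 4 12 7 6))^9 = (1 15)(4 6)(7 12) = ((1 6 7 15 4 12)(2 5 13))^9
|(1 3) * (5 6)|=|(1 3)(5 6)|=2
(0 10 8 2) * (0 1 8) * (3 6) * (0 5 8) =(0 10 5 8 2 1)(3 6) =[10, 0, 1, 6, 4, 8, 3, 7, 2, 9, 5]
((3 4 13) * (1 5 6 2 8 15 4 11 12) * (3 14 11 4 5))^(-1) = (1 12 11 14 13 4 3)(2 6 5 15 8)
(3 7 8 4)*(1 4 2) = (1 4 3 7 8 2) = [0, 4, 1, 7, 3, 5, 6, 8, 2]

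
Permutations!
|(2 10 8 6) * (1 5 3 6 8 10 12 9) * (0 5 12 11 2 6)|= |(0 5 3)(1 12 9)(2 11)|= 6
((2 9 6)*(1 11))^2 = (11)(2 6 9)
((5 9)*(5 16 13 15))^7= (5 16 15 9 13)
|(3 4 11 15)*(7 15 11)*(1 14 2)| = 12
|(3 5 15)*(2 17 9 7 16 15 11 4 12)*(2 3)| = 30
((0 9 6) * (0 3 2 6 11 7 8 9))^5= ((2 6 3)(7 8 9 11))^5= (2 3 6)(7 8 9 11)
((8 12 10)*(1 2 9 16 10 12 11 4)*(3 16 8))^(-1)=(1 4 11 8 9 2)(3 10 16)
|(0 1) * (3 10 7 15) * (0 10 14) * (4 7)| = 8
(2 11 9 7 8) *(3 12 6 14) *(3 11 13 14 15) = [0, 1, 13, 12, 4, 5, 15, 8, 2, 7, 10, 9, 6, 14, 11, 3] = (2 13 14 11 9 7 8)(3 12 6 15)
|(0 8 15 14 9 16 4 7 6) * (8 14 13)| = 21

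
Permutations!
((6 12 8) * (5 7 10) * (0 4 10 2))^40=((0 4 10 5 7 2)(6 12 8))^40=(0 7 10)(2 5 4)(6 12 8)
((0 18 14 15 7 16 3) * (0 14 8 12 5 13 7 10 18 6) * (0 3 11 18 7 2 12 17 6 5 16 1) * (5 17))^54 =(2 5 18 16)(8 11 12 13)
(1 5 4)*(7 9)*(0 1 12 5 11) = [1, 11, 2, 3, 12, 4, 6, 9, 8, 7, 10, 0, 5] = (0 1 11)(4 12 5)(7 9)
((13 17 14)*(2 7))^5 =(2 7)(13 14 17)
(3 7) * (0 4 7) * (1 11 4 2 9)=(0 2 9 1 11 4 7 3)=[2, 11, 9, 0, 7, 5, 6, 3, 8, 1, 10, 4]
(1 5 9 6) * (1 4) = (1 5 9 6 4) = [0, 5, 2, 3, 1, 9, 4, 7, 8, 6]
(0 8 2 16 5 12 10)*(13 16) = (0 8 2 13 16 5 12 10) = [8, 1, 13, 3, 4, 12, 6, 7, 2, 9, 0, 11, 10, 16, 14, 15, 5]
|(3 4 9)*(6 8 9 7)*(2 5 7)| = 8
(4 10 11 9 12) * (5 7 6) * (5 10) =(4 5 7 6 10 11 9 12) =[0, 1, 2, 3, 5, 7, 10, 6, 8, 12, 11, 9, 4]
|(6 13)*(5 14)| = 2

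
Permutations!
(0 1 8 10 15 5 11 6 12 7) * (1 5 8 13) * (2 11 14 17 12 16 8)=(0 5 14 17 12 7)(1 13)(2 11 6 16 8 10 15)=[5, 13, 11, 3, 4, 14, 16, 0, 10, 9, 15, 6, 7, 1, 17, 2, 8, 12]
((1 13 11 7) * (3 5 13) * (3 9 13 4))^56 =(1 9 13 11 7)(3 4 5)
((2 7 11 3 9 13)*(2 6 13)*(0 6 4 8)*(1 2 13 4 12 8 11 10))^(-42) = ((0 6 4 11 3 9 13 12 8)(1 2 7 10))^(-42) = (0 11 13)(1 7)(2 10)(3 12 6)(4 9 8)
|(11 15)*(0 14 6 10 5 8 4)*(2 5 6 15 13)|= |(0 14 15 11 13 2 5 8 4)(6 10)|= 18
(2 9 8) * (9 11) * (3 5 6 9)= (2 11 3 5 6 9 8)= [0, 1, 11, 5, 4, 6, 9, 7, 2, 8, 10, 3]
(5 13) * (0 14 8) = (0 14 8)(5 13) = [14, 1, 2, 3, 4, 13, 6, 7, 0, 9, 10, 11, 12, 5, 8]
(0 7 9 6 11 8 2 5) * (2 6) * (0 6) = [7, 1, 5, 3, 4, 6, 11, 9, 0, 2, 10, 8] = (0 7 9 2 5 6 11 8)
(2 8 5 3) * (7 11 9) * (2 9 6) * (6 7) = (2 8 5 3 9 6)(7 11) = [0, 1, 8, 9, 4, 3, 2, 11, 5, 6, 10, 7]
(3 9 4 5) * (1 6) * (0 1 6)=(0 1)(3 9 4 5)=[1, 0, 2, 9, 5, 3, 6, 7, 8, 4]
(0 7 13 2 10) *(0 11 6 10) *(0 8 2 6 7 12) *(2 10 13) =[12, 1, 8, 3, 4, 5, 13, 2, 10, 9, 11, 7, 0, 6] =(0 12)(2 8 10 11 7)(6 13)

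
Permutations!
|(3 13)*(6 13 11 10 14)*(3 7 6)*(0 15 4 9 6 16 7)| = 12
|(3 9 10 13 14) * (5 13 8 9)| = 12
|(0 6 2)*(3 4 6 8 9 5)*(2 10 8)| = 14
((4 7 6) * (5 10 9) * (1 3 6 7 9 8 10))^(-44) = (10)(1 9 6)(3 5 4)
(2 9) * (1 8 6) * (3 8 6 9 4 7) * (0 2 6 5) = (0 2 4 7 3 8 9 6 1 5) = [2, 5, 4, 8, 7, 0, 1, 3, 9, 6]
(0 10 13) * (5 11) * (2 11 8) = [10, 1, 11, 3, 4, 8, 6, 7, 2, 9, 13, 5, 12, 0] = (0 10 13)(2 11 5 8)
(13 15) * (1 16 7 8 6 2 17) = (1 16 7 8 6 2 17)(13 15) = [0, 16, 17, 3, 4, 5, 2, 8, 6, 9, 10, 11, 12, 15, 14, 13, 7, 1]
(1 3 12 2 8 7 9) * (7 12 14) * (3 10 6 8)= (1 10 6 8 12 2 3 14 7 9)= [0, 10, 3, 14, 4, 5, 8, 9, 12, 1, 6, 11, 2, 13, 7]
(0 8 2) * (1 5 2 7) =(0 8 7 1 5 2) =[8, 5, 0, 3, 4, 2, 6, 1, 7]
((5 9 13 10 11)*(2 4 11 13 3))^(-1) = (2 3 9 5 11 4)(10 13)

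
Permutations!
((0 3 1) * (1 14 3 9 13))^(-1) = (0 1 13 9)(3 14)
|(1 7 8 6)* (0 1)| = |(0 1 7 8 6)| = 5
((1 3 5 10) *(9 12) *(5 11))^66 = (12)(1 3 11 5 10)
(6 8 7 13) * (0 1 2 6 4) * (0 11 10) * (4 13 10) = (13)(0 1 2 6 8 7 10)(4 11) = [1, 2, 6, 3, 11, 5, 8, 10, 7, 9, 0, 4, 12, 13]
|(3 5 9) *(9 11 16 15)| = |(3 5 11 16 15 9)| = 6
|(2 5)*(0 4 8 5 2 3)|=5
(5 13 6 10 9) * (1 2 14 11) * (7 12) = (1 2 14 11)(5 13 6 10 9)(7 12) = [0, 2, 14, 3, 4, 13, 10, 12, 8, 5, 9, 1, 7, 6, 11]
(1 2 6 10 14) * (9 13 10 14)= (1 2 6 14)(9 13 10)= [0, 2, 6, 3, 4, 5, 14, 7, 8, 13, 9, 11, 12, 10, 1]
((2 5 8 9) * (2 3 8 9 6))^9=(2 3)(5 8)(6 9)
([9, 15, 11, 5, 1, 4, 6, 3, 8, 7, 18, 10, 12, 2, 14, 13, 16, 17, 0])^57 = (0 4 11 7 15 18 5 2 9 1 10 3 13)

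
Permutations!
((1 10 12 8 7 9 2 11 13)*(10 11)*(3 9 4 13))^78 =((1 11 3 9 2 10 12 8 7 4 13))^78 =(1 11 3 9 2 10 12 8 7 4 13)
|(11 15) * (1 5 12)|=6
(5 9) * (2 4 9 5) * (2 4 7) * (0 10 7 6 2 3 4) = [10, 1, 6, 4, 9, 5, 2, 3, 8, 0, 7] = (0 10 7 3 4 9)(2 6)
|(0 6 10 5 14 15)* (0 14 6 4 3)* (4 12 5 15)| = 9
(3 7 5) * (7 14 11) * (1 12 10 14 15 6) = (1 12 10 14 11 7 5 3 15 6) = [0, 12, 2, 15, 4, 3, 1, 5, 8, 9, 14, 7, 10, 13, 11, 6]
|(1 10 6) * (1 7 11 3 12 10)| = |(3 12 10 6 7 11)| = 6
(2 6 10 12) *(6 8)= (2 8 6 10 12)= [0, 1, 8, 3, 4, 5, 10, 7, 6, 9, 12, 11, 2]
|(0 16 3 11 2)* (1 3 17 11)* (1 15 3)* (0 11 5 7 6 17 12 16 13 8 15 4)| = 12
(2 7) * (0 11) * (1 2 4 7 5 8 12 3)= (0 11)(1 2 5 8 12 3)(4 7)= [11, 2, 5, 1, 7, 8, 6, 4, 12, 9, 10, 0, 3]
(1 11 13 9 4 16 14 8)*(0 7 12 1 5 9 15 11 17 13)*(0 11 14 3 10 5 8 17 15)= (0 7 12 1 15 14 17 13)(3 10 5 9 4 16)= [7, 15, 2, 10, 16, 9, 6, 12, 8, 4, 5, 11, 1, 0, 17, 14, 3, 13]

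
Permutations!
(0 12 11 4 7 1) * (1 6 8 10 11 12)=(12)(0 1)(4 7 6 8 10 11)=[1, 0, 2, 3, 7, 5, 8, 6, 10, 9, 11, 4, 12]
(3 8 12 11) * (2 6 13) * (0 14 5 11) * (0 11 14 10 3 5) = (0 10 3 8 12 11 5 14)(2 6 13) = [10, 1, 6, 8, 4, 14, 13, 7, 12, 9, 3, 5, 11, 2, 0]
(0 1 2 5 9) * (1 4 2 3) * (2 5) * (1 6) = (0 4 5 9)(1 3 6) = [4, 3, 2, 6, 5, 9, 1, 7, 8, 0]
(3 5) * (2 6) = [0, 1, 6, 5, 4, 3, 2] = (2 6)(3 5)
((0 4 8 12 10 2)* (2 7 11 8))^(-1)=(0 2 4)(7 10 12 8 11)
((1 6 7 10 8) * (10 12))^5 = (1 8 10 12 7 6)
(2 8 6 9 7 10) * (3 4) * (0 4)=(0 4 3)(2 8 6 9 7 10)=[4, 1, 8, 0, 3, 5, 9, 10, 6, 7, 2]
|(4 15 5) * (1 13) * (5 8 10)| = 10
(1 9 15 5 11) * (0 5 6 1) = [5, 9, 2, 3, 4, 11, 1, 7, 8, 15, 10, 0, 12, 13, 14, 6] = (0 5 11)(1 9 15 6)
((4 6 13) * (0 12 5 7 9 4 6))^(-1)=(0 4 9 7 5 12)(6 13)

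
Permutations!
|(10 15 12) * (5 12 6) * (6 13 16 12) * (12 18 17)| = 14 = |(5 6)(10 15 13 16 18 17 12)|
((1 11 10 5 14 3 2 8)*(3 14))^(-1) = ((14)(1 11 10 5 3 2 8))^(-1) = (14)(1 8 2 3 5 10 11)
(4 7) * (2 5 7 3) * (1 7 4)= (1 7)(2 5 4 3)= [0, 7, 5, 2, 3, 4, 6, 1]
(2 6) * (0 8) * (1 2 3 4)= (0 8)(1 2 6 3 4)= [8, 2, 6, 4, 1, 5, 3, 7, 0]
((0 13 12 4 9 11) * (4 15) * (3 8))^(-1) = (0 11 9 4 15 12 13)(3 8)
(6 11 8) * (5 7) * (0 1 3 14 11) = (0 1 3 14 11 8 6)(5 7) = [1, 3, 2, 14, 4, 7, 0, 5, 6, 9, 10, 8, 12, 13, 11]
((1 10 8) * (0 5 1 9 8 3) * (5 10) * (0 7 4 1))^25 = ((0 10 3 7 4 1 5)(8 9))^25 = (0 4 10 1 3 5 7)(8 9)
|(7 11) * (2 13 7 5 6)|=6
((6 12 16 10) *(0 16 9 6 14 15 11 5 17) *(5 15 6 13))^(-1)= (0 17 5 13 9 12 6 14 10 16)(11 15)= ((0 16 10 14 6 12 9 13 5 17)(11 15))^(-1)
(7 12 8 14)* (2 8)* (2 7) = [0, 1, 8, 3, 4, 5, 6, 12, 14, 9, 10, 11, 7, 13, 2] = (2 8 14)(7 12)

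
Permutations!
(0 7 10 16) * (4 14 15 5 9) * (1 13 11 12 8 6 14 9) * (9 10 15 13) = [7, 9, 2, 3, 10, 1, 14, 15, 6, 4, 16, 12, 8, 11, 13, 5, 0] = (0 7 15 5 1 9 4 10 16)(6 14 13 11 12 8)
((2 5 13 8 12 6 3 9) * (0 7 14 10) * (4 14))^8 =((0 7 4 14 10)(2 5 13 8 12 6 3 9))^8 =(0 14 7 10 4)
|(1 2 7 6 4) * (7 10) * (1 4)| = |(1 2 10 7 6)| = 5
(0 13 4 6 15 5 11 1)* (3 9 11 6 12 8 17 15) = (0 13 4 12 8 17 15 5 6 3 9 11 1) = [13, 0, 2, 9, 12, 6, 3, 7, 17, 11, 10, 1, 8, 4, 14, 5, 16, 15]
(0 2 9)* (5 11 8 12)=[2, 1, 9, 3, 4, 11, 6, 7, 12, 0, 10, 8, 5]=(0 2 9)(5 11 8 12)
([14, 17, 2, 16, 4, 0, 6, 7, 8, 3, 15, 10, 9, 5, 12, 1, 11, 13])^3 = (0 9 11 1 5 12 16 15 13 14 3 10 17)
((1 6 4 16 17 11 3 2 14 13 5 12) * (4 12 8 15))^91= ((1 6 12)(2 14 13 5 8 15 4 16 17 11 3))^91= (1 6 12)(2 5 4 11 14 8 16 3 13 15 17)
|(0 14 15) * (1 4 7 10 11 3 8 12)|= 24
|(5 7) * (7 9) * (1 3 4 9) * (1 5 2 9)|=3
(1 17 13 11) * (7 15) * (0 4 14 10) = (0 4 14 10)(1 17 13 11)(7 15) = [4, 17, 2, 3, 14, 5, 6, 15, 8, 9, 0, 1, 12, 11, 10, 7, 16, 13]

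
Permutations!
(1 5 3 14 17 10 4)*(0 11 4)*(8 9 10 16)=[11, 5, 2, 14, 1, 3, 6, 7, 9, 10, 0, 4, 12, 13, 17, 15, 8, 16]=(0 11 4 1 5 3 14 17 16 8 9 10)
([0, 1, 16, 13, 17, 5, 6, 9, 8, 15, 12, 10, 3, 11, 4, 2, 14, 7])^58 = (2 14 17 9)(3 10 13 12 11)(4 7 15 16)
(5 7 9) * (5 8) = [0, 1, 2, 3, 4, 7, 6, 9, 5, 8] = (5 7 9 8)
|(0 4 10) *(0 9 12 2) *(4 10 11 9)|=|(0 10 4 11 9 12 2)|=7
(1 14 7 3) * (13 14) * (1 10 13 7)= (1 7 3 10 13 14)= [0, 7, 2, 10, 4, 5, 6, 3, 8, 9, 13, 11, 12, 14, 1]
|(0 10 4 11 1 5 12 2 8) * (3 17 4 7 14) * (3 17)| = 12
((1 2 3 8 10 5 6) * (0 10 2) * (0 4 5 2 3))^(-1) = (0 2 10)(1 6 5 4)(3 8)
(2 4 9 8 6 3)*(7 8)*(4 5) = [0, 1, 5, 2, 9, 4, 3, 8, 6, 7] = (2 5 4 9 7 8 6 3)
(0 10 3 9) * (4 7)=(0 10 3 9)(4 7)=[10, 1, 2, 9, 7, 5, 6, 4, 8, 0, 3]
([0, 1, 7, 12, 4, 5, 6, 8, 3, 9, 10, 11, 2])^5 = (12)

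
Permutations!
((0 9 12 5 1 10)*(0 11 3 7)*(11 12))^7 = ((0 9 11 3 7)(1 10 12 5))^7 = (0 11 7 9 3)(1 5 12 10)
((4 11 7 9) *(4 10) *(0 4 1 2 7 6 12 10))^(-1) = (0 9 7 2 1 10 12 6 11 4)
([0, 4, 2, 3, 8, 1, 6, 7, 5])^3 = (1 5 8 4)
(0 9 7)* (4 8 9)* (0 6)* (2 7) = (0 4 8 9 2 7 6) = [4, 1, 7, 3, 8, 5, 0, 6, 9, 2]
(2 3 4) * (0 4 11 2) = (0 4)(2 3 11) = [4, 1, 3, 11, 0, 5, 6, 7, 8, 9, 10, 2]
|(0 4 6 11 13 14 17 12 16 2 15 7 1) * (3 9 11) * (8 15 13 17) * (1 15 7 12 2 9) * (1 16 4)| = 14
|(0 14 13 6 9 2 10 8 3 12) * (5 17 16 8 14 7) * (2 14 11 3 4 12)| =8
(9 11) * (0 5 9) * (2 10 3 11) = (0 5 9 2 10 3 11) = [5, 1, 10, 11, 4, 9, 6, 7, 8, 2, 3, 0]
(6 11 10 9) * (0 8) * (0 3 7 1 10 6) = [8, 10, 2, 7, 4, 5, 11, 1, 3, 0, 9, 6] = (0 8 3 7 1 10 9)(6 11)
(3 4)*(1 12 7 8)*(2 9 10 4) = (1 12 7 8)(2 9 10 4 3) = [0, 12, 9, 2, 3, 5, 6, 8, 1, 10, 4, 11, 7]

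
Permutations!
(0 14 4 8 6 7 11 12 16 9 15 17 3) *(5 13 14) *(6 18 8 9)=[5, 1, 2, 0, 9, 13, 7, 11, 18, 15, 10, 12, 16, 14, 4, 17, 6, 3, 8]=(0 5 13 14 4 9 15 17 3)(6 7 11 12 16)(8 18)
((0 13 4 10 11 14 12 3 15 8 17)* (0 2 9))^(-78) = (17)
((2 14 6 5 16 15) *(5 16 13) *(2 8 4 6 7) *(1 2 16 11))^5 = ((1 2 14 7 16 15 8 4 6 11)(5 13))^5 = (1 15)(2 8)(4 14)(5 13)(6 7)(11 16)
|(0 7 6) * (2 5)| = 6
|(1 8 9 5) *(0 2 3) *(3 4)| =4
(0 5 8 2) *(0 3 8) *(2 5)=(0 2 3 8 5)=[2, 1, 3, 8, 4, 0, 6, 7, 5]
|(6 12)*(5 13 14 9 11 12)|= |(5 13 14 9 11 12 6)|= 7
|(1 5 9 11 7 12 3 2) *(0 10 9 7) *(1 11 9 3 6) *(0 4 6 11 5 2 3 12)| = |(0 10 12 11 4 6 1 2 5 7)| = 10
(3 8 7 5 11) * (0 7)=(0 7 5 11 3 8)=[7, 1, 2, 8, 4, 11, 6, 5, 0, 9, 10, 3]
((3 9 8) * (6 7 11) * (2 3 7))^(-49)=(11)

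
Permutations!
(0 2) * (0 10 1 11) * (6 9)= (0 2 10 1 11)(6 9)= [2, 11, 10, 3, 4, 5, 9, 7, 8, 6, 1, 0]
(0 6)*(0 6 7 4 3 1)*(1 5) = [7, 0, 2, 5, 3, 1, 6, 4] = (0 7 4 3 5 1)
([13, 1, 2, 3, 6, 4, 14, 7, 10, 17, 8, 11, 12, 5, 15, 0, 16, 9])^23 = [5, 1, 2, 3, 14, 6, 15, 7, 10, 17, 8, 11, 12, 4, 0, 13, 16, 9]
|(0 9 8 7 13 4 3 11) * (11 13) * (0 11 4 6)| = |(0 9 8 7 4 3 13 6)| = 8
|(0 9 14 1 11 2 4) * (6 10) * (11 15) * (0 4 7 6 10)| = 9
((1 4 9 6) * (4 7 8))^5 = (1 6 9 4 8 7)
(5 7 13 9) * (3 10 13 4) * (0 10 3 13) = [10, 1, 2, 3, 13, 7, 6, 4, 8, 5, 0, 11, 12, 9] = (0 10)(4 13 9 5 7)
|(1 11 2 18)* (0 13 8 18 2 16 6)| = |(0 13 8 18 1 11 16 6)| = 8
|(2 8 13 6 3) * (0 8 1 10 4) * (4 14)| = 10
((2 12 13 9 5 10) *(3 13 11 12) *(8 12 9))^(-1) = ((2 3 13 8 12 11 9 5 10))^(-1) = (2 10 5 9 11 12 8 13 3)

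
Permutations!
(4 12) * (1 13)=(1 13)(4 12)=[0, 13, 2, 3, 12, 5, 6, 7, 8, 9, 10, 11, 4, 1]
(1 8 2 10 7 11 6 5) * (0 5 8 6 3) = [5, 6, 10, 0, 4, 1, 8, 11, 2, 9, 7, 3] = (0 5 1 6 8 2 10 7 11 3)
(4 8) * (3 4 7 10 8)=(3 4)(7 10 8)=[0, 1, 2, 4, 3, 5, 6, 10, 7, 9, 8]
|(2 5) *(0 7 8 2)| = 5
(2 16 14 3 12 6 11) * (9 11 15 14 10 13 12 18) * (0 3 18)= [3, 1, 16, 0, 4, 5, 15, 7, 8, 11, 13, 2, 6, 12, 18, 14, 10, 17, 9]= (0 3)(2 16 10 13 12 6 15 14 18 9 11)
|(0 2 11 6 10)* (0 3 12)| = 7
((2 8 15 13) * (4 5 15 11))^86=(2 11 5 13 8 4 15)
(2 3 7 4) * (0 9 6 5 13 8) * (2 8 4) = (0 9 6 5 13 4 8)(2 3 7) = [9, 1, 3, 7, 8, 13, 5, 2, 0, 6, 10, 11, 12, 4]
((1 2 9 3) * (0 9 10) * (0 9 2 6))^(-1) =(0 6 1 3 9 10 2) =((0 2 10 9 3 1 6))^(-1)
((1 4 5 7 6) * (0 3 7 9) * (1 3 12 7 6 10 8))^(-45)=(12)(3 6)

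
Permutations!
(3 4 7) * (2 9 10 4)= [0, 1, 9, 2, 7, 5, 6, 3, 8, 10, 4]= (2 9 10 4 7 3)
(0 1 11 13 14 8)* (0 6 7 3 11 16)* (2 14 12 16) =(0 1 2 14 8 6 7 3 11 13 12 16) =[1, 2, 14, 11, 4, 5, 7, 3, 6, 9, 10, 13, 16, 12, 8, 15, 0]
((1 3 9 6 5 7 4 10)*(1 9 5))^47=((1 3 5 7 4 10 9 6))^47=(1 6 9 10 4 7 5 3)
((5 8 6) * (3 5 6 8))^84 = ((8)(3 5))^84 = (8)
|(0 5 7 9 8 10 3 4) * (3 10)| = 7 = |(10)(0 5 7 9 8 3 4)|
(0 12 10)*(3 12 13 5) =(0 13 5 3 12 10) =[13, 1, 2, 12, 4, 3, 6, 7, 8, 9, 0, 11, 10, 5]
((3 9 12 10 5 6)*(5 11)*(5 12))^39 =((3 9 5 6)(10 11 12))^39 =(12)(3 6 5 9)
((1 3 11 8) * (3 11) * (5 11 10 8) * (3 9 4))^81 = ((1 10 8)(3 9 4)(5 11))^81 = (5 11)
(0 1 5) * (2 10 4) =(0 1 5)(2 10 4) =[1, 5, 10, 3, 2, 0, 6, 7, 8, 9, 4]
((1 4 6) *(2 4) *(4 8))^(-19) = ((1 2 8 4 6))^(-19) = (1 2 8 4 6)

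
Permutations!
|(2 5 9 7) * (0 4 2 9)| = 4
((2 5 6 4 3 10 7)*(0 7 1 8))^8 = (0 1 3 6 2)(4 5 7 8 10)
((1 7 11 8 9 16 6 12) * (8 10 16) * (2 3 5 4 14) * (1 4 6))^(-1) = (1 16 10 11 7)(2 14 4 12 6 5 3)(8 9)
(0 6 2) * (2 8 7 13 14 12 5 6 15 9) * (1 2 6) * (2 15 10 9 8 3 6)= (0 10 9 2)(1 15 8 7 13 14 12 5)(3 6)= [10, 15, 0, 6, 4, 1, 3, 13, 7, 2, 9, 11, 5, 14, 12, 8]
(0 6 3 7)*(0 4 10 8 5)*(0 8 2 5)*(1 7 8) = [6, 7, 5, 8, 10, 1, 3, 4, 0, 9, 2] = (0 6 3 8)(1 7 4 10 2 5)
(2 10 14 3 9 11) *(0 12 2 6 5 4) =(0 12 2 10 14 3 9 11 6 5 4) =[12, 1, 10, 9, 0, 4, 5, 7, 8, 11, 14, 6, 2, 13, 3]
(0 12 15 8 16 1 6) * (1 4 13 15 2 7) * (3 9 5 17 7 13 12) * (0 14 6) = (0 3 9 5 17 7 1)(2 13 15 8 16 4 12)(6 14) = [3, 0, 13, 9, 12, 17, 14, 1, 16, 5, 10, 11, 2, 15, 6, 8, 4, 7]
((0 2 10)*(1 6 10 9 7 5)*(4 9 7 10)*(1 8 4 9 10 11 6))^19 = ((0 2 7 5 8 4 10)(6 9 11))^19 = (0 4 5 2 10 8 7)(6 9 11)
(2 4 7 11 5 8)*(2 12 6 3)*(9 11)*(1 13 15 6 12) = (1 13 15 6 3 2 4 7 9 11 5 8) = [0, 13, 4, 2, 7, 8, 3, 9, 1, 11, 10, 5, 12, 15, 14, 6]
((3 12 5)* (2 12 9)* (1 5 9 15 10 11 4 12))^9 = ((1 5 3 15 10 11 4 12 9 2))^9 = (1 2 9 12 4 11 10 15 3 5)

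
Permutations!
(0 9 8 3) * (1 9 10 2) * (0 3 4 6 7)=[10, 9, 1, 3, 6, 5, 7, 0, 4, 8, 2]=(0 10 2 1 9 8 4 6 7)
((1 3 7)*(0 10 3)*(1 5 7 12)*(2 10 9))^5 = (0 12 10 9 1 3 2)(5 7)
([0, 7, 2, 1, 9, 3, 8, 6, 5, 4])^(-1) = (1 3 5 8 6 7)(4 9)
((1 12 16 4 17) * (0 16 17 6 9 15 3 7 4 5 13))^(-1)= (0 13 5 16)(1 17 12)(3 15 9 6 4 7)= ((0 16 5 13)(1 12 17)(3 7 4 6 9 15))^(-1)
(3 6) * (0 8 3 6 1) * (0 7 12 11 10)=(0 8 3 1 7 12 11 10)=[8, 7, 2, 1, 4, 5, 6, 12, 3, 9, 0, 10, 11]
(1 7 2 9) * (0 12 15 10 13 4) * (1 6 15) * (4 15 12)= (0 4)(1 7 2 9 6 12)(10 13 15)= [4, 7, 9, 3, 0, 5, 12, 2, 8, 6, 13, 11, 1, 15, 14, 10]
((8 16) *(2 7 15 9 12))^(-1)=(2 12 9 15 7)(8 16)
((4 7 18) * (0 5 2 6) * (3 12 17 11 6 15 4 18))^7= ((18)(0 5 2 15 4 7 3 12 17 11 6))^7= (18)(0 12 15 6 3 2 11 7 5 17 4)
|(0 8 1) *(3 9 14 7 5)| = 15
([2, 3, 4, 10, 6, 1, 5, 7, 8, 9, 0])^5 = [1, 4, 3, 6, 10, 2, 0, 7, 8, 9, 5]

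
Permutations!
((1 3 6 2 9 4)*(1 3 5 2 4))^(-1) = (1 9 2 5)(3 4 6)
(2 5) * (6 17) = (2 5)(6 17) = [0, 1, 5, 3, 4, 2, 17, 7, 8, 9, 10, 11, 12, 13, 14, 15, 16, 6]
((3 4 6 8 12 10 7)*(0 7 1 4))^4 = (0 7 3)(1 12 6)(4 10 8)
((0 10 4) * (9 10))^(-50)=(0 10)(4 9)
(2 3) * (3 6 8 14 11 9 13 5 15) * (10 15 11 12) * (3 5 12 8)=(2 6 3)(5 11 9 13 12 10 15)(8 14)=[0, 1, 6, 2, 4, 11, 3, 7, 14, 13, 15, 9, 10, 12, 8, 5]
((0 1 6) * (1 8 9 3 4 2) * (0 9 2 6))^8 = (9)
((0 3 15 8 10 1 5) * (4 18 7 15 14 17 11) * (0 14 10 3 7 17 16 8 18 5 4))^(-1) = ((0 7 15 18 17 11)(1 4 5 14 16 8 3 10))^(-1) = (0 11 17 18 15 7)(1 10 3 8 16 14 5 4)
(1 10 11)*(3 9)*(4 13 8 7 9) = (1 10 11)(3 4 13 8 7 9) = [0, 10, 2, 4, 13, 5, 6, 9, 7, 3, 11, 1, 12, 8]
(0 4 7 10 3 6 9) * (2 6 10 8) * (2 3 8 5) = (0 4 7 5 2 6 9)(3 10 8) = [4, 1, 6, 10, 7, 2, 9, 5, 3, 0, 8]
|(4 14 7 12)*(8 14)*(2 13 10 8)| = 8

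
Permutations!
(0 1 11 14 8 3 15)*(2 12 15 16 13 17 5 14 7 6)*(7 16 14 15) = [1, 11, 12, 14, 4, 15, 2, 6, 3, 9, 10, 16, 7, 17, 8, 0, 13, 5] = (0 1 11 16 13 17 5 15)(2 12 7 6)(3 14 8)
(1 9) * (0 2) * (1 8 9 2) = [1, 2, 0, 3, 4, 5, 6, 7, 9, 8] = (0 1 2)(8 9)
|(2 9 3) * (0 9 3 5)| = |(0 9 5)(2 3)| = 6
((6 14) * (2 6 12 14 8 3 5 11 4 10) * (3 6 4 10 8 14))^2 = (2 8 14 3 11)(4 6 12 5 10)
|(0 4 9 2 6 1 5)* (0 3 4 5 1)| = |(0 5 3 4 9 2 6)| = 7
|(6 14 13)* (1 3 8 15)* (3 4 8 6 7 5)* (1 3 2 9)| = |(1 4 8 15 3 6 14 13 7 5 2 9)| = 12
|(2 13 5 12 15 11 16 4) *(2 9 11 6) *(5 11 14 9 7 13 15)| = |(2 15 6)(4 7 13 11 16)(5 12)(9 14)| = 30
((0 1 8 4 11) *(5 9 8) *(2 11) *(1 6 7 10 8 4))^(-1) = (0 11 2 4 9 5 1 8 10 7 6) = ((0 6 7 10 8 1 5 9 4 2 11))^(-1)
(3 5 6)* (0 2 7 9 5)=(0 2 7 9 5 6 3)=[2, 1, 7, 0, 4, 6, 3, 9, 8, 5]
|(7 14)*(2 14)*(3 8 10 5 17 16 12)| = 21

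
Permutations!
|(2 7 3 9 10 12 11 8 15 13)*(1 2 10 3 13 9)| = |(1 2 7 13 10 12 11 8 15 9 3)| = 11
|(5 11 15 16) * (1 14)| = 4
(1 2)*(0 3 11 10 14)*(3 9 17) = [9, 2, 1, 11, 4, 5, 6, 7, 8, 17, 14, 10, 12, 13, 0, 15, 16, 3] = (0 9 17 3 11 10 14)(1 2)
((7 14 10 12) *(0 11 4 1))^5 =(0 11 4 1)(7 14 10 12)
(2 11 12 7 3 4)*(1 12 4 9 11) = [0, 12, 1, 9, 2, 5, 6, 3, 8, 11, 10, 4, 7] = (1 12 7 3 9 11 4 2)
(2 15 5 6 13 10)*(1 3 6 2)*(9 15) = [0, 3, 9, 6, 4, 2, 13, 7, 8, 15, 1, 11, 12, 10, 14, 5] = (1 3 6 13 10)(2 9 15 5)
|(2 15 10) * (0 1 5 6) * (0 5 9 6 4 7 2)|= |(0 1 9 6 5 4 7 2 15 10)|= 10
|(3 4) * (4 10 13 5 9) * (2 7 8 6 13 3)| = |(2 7 8 6 13 5 9 4)(3 10)| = 8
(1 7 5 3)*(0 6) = (0 6)(1 7 5 3) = [6, 7, 2, 1, 4, 3, 0, 5]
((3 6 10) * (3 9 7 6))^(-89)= (6 7 9 10)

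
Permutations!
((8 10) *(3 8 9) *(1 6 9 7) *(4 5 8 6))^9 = ((1 4 5 8 10 7)(3 6 9))^9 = (1 8)(4 10)(5 7)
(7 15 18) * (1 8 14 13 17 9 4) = (1 8 14 13 17 9 4)(7 15 18) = [0, 8, 2, 3, 1, 5, 6, 15, 14, 4, 10, 11, 12, 17, 13, 18, 16, 9, 7]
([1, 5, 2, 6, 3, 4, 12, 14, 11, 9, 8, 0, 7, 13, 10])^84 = [0, 1, 2, 3, 4, 5, 6, 7, 8, 9, 10, 11, 12, 13, 14]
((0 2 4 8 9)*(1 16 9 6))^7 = (0 9 16 1 6 8 4 2)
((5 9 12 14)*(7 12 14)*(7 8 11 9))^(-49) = (14)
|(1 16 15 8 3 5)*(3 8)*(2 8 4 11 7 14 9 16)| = 12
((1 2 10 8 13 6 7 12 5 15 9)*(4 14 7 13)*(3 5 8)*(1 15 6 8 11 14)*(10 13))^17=((1 2 13 8 4)(3 5 6 10)(7 12 11 14)(9 15))^17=(1 13 4 2 8)(3 5 6 10)(7 12 11 14)(9 15)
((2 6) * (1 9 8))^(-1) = ((1 9 8)(2 6))^(-1) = (1 8 9)(2 6)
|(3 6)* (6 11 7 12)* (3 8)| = |(3 11 7 12 6 8)| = 6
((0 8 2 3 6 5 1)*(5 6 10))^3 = (0 3 1 2 5 8 10)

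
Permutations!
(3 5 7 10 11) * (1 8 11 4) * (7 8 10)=(1 10 4)(3 5 8 11)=[0, 10, 2, 5, 1, 8, 6, 7, 11, 9, 4, 3]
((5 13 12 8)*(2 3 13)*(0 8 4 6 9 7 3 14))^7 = (0 5 14 8 2)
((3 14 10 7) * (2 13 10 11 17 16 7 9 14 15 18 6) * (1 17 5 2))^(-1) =(1 6 18 15 3 7 16 17)(2 5 11 14 9 10 13)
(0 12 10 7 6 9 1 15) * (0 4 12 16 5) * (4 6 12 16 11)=(0 11 4 16 5)(1 15 6 9)(7 12 10)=[11, 15, 2, 3, 16, 0, 9, 12, 8, 1, 7, 4, 10, 13, 14, 6, 5]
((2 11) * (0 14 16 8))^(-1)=((0 14 16 8)(2 11))^(-1)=(0 8 16 14)(2 11)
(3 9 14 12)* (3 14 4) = (3 9 4)(12 14) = [0, 1, 2, 9, 3, 5, 6, 7, 8, 4, 10, 11, 14, 13, 12]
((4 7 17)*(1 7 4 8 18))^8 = (1 8 7 18 17) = ((1 7 17 8 18))^8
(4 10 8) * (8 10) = (10)(4 8) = [0, 1, 2, 3, 8, 5, 6, 7, 4, 9, 10]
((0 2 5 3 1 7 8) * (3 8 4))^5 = ((0 2 5 8)(1 7 4 3))^5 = (0 2 5 8)(1 7 4 3)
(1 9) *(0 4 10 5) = [4, 9, 2, 3, 10, 0, 6, 7, 8, 1, 5] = (0 4 10 5)(1 9)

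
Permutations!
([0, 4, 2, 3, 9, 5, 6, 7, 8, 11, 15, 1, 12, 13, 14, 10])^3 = (1 11 9 4)(10 15)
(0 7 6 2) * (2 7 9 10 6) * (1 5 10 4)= (0 9 4 1 5 10 6 7 2)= [9, 5, 0, 3, 1, 10, 7, 2, 8, 4, 6]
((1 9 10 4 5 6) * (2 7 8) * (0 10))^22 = (0 10 4 5 6 1 9)(2 7 8)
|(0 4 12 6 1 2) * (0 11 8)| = 8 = |(0 4 12 6 1 2 11 8)|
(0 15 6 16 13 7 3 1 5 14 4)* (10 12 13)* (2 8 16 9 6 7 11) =(0 15 7 3 1 5 14 4)(2 8 16 10 12 13 11)(6 9) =[15, 5, 8, 1, 0, 14, 9, 3, 16, 6, 12, 2, 13, 11, 4, 7, 10]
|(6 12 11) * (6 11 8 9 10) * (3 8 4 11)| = 8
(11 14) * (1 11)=(1 11 14)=[0, 11, 2, 3, 4, 5, 6, 7, 8, 9, 10, 14, 12, 13, 1]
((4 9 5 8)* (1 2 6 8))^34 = ((1 2 6 8 4 9 5))^34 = (1 5 9 4 8 6 2)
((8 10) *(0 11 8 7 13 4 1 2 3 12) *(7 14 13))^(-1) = (0 12 3 2 1 4 13 14 10 8 11)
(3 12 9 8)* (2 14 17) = (2 14 17)(3 12 9 8) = [0, 1, 14, 12, 4, 5, 6, 7, 3, 8, 10, 11, 9, 13, 17, 15, 16, 2]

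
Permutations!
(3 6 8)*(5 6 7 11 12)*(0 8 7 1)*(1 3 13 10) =(0 8 13 10 1)(5 6 7 11 12) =[8, 0, 2, 3, 4, 6, 7, 11, 13, 9, 1, 12, 5, 10]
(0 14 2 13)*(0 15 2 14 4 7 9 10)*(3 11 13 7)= [4, 1, 7, 11, 3, 5, 6, 9, 8, 10, 0, 13, 12, 15, 14, 2]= (0 4 3 11 13 15 2 7 9 10)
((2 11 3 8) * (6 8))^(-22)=(2 6 11 8 3)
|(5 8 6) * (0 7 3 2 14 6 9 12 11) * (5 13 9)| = |(0 7 3 2 14 6 13 9 12 11)(5 8)| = 10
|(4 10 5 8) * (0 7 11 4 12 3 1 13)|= |(0 7 11 4 10 5 8 12 3 1 13)|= 11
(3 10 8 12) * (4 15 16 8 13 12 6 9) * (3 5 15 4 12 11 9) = [0, 1, 2, 10, 4, 15, 3, 7, 6, 12, 13, 9, 5, 11, 14, 16, 8] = (3 10 13 11 9 12 5 15 16 8 6)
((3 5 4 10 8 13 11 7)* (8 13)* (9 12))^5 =(3 11 10 5 7 13 4)(9 12)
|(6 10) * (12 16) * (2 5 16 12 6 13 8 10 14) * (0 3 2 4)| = 24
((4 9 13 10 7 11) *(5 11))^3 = ((4 9 13 10 7 5 11))^3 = (4 10 11 13 5 9 7)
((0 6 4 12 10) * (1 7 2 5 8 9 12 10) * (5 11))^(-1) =(0 10 4 6)(1 12 9 8 5 11 2 7)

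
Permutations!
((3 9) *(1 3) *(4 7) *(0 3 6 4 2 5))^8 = (0 5 2 7 4 6 1 9 3)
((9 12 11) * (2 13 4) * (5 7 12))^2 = ((2 13 4)(5 7 12 11 9))^2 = (2 4 13)(5 12 9 7 11)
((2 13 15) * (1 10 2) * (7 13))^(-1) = (1 15 13 7 2 10)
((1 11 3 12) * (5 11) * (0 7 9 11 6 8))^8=(0 6 1 3 9)(5 12 11 7 8)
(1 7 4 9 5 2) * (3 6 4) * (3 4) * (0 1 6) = [1, 7, 6, 0, 9, 2, 3, 4, 8, 5] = (0 1 7 4 9 5 2 6 3)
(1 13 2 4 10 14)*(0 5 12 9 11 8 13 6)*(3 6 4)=(0 5 12 9 11 8 13 2 3 6)(1 4 10 14)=[5, 4, 3, 6, 10, 12, 0, 7, 13, 11, 14, 8, 9, 2, 1]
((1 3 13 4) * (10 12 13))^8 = ((1 3 10 12 13 4))^8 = (1 10 13)(3 12 4)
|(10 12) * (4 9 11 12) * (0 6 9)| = 7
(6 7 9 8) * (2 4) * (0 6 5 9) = (0 6 7)(2 4)(5 9 8) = [6, 1, 4, 3, 2, 9, 7, 0, 5, 8]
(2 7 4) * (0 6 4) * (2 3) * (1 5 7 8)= (0 6 4 3 2 8 1 5 7)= [6, 5, 8, 2, 3, 7, 4, 0, 1]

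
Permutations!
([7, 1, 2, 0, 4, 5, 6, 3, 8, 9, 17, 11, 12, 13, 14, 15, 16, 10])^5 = [3, 1, 2, 7, 4, 5, 6, 0, 8, 9, 17, 11, 12, 13, 14, 15, 16, 10]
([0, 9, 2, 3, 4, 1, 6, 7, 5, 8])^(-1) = (1 5 8 9)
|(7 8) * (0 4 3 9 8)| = |(0 4 3 9 8 7)| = 6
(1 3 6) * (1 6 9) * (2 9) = (1 3 2 9) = [0, 3, 9, 2, 4, 5, 6, 7, 8, 1]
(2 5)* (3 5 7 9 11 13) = (2 7 9 11 13 3 5) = [0, 1, 7, 5, 4, 2, 6, 9, 8, 11, 10, 13, 12, 3]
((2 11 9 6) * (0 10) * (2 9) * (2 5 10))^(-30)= (11)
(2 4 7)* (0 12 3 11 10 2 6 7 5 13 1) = (0 12 3 11 10 2 4 5 13 1)(6 7) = [12, 0, 4, 11, 5, 13, 7, 6, 8, 9, 2, 10, 3, 1]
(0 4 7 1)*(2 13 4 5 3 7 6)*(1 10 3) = (0 5 1)(2 13 4 6)(3 7 10) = [5, 0, 13, 7, 6, 1, 2, 10, 8, 9, 3, 11, 12, 4]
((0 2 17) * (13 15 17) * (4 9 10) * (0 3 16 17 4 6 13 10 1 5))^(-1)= ((0 2 10 6 13 15 4 9 1 5)(3 16 17))^(-1)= (0 5 1 9 4 15 13 6 10 2)(3 17 16)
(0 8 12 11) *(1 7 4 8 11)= [11, 7, 2, 3, 8, 5, 6, 4, 12, 9, 10, 0, 1]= (0 11)(1 7 4 8 12)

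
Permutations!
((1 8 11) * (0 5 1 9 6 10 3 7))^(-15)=(0 9)(1 10)(3 8)(5 6)(7 11)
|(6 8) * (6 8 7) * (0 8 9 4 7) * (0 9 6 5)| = 7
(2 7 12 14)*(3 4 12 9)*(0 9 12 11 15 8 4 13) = [9, 1, 7, 13, 11, 5, 6, 12, 4, 3, 10, 15, 14, 0, 2, 8] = (0 9 3 13)(2 7 12 14)(4 11 15 8)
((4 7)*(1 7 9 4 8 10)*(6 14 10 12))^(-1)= (1 10 14 6 12 8 7)(4 9)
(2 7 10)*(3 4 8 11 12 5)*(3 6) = [0, 1, 7, 4, 8, 6, 3, 10, 11, 9, 2, 12, 5] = (2 7 10)(3 4 8 11 12 5 6)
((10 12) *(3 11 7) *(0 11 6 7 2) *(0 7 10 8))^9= ((0 11 2 7 3 6 10 12 8))^9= (12)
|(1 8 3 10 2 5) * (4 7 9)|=6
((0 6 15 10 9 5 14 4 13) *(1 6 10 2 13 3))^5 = ((0 10 9 5 14 4 3 1 6 15 2 13))^5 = (0 4 2 5 6 10 3 13 14 15 9 1)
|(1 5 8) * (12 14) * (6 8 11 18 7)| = 14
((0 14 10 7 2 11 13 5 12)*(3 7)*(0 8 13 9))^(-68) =(0 7)(2 14)(3 9)(10 11)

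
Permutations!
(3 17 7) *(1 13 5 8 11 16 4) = (1 13 5 8 11 16 4)(3 17 7) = [0, 13, 2, 17, 1, 8, 6, 3, 11, 9, 10, 16, 12, 5, 14, 15, 4, 7]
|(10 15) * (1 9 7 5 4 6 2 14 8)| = |(1 9 7 5 4 6 2 14 8)(10 15)| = 18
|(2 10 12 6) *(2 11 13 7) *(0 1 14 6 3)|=11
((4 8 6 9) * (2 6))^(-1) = (2 8 4 9 6)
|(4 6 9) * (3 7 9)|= 5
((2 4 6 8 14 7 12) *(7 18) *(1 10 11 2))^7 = (1 14 2 12 8 11 7 6 10 18 4)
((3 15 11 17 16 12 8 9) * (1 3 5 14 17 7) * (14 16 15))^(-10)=(1 15 3 11 14 7 17)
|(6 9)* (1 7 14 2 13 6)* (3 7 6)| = 15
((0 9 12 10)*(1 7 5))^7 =((0 9 12 10)(1 7 5))^7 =(0 10 12 9)(1 7 5)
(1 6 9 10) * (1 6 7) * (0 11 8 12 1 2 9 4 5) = [11, 7, 9, 3, 5, 0, 4, 2, 12, 10, 6, 8, 1] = (0 11 8 12 1 7 2 9 10 6 4 5)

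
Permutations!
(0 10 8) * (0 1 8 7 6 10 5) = (0 5)(1 8)(6 10 7) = [5, 8, 2, 3, 4, 0, 10, 6, 1, 9, 7]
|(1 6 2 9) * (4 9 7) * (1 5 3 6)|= 7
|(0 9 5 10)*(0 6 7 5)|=4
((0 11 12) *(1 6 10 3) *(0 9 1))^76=((0 11 12 9 1 6 10 3))^76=(0 1)(3 9)(6 11)(10 12)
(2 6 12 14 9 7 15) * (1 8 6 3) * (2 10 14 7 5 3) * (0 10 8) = (0 10 14 9 5 3 1)(6 12 7 15 8) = [10, 0, 2, 1, 4, 3, 12, 15, 6, 5, 14, 11, 7, 13, 9, 8]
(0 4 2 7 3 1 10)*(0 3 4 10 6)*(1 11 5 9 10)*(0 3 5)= [1, 6, 7, 11, 2, 9, 3, 4, 8, 10, 5, 0]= (0 1 6 3 11)(2 7 4)(5 9 10)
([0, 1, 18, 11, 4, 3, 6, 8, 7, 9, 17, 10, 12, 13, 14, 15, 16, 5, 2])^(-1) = [0, 1, 18, 5, 4, 17, 6, 8, 7, 9, 11, 3, 12, 13, 14, 15, 16, 10, 2]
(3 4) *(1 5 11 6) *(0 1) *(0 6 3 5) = [1, 0, 2, 4, 5, 11, 6, 7, 8, 9, 10, 3] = (0 1)(3 4 5 11)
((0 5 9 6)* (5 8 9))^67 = (0 6 9 8) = ((0 8 9 6))^67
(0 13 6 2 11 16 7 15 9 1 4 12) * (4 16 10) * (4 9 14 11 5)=(0 13 6 2 5 4 12)(1 16 7 15 14 11 10 9)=[13, 16, 5, 3, 12, 4, 2, 15, 8, 1, 9, 10, 0, 6, 11, 14, 7]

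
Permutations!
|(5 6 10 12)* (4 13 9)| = |(4 13 9)(5 6 10 12)| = 12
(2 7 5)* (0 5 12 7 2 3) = (0 5 3)(7 12) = [5, 1, 2, 0, 4, 3, 6, 12, 8, 9, 10, 11, 7]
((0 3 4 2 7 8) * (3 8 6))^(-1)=(0 8)(2 4 3 6 7)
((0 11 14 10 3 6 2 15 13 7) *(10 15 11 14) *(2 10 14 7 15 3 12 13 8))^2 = (2 14 6 12 15)(3 10 13 8 11)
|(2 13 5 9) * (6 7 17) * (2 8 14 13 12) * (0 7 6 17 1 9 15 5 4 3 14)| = |(17)(0 7 1 9 8)(2 12)(3 14 13 4)(5 15)| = 20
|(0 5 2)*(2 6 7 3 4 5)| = 10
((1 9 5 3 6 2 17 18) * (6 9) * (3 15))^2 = ((1 6 2 17 18)(3 9 5 15))^2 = (1 2 18 6 17)(3 5)(9 15)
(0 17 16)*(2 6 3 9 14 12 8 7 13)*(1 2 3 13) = (0 17 16)(1 2 6 13 3 9 14 12 8 7) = [17, 2, 6, 9, 4, 5, 13, 1, 7, 14, 10, 11, 8, 3, 12, 15, 0, 16]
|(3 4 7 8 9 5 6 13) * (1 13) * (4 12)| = 10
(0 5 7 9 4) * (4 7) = (0 5 4)(7 9) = [5, 1, 2, 3, 0, 4, 6, 9, 8, 7]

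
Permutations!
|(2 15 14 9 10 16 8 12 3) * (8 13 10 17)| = 24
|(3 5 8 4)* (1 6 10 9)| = |(1 6 10 9)(3 5 8 4)| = 4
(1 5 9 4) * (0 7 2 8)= [7, 5, 8, 3, 1, 9, 6, 2, 0, 4]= (0 7 2 8)(1 5 9 4)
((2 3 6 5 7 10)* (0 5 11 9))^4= ((0 5 7 10 2 3 6 11 9))^4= (0 2 9 10 11 7 6 5 3)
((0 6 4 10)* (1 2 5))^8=(10)(1 5 2)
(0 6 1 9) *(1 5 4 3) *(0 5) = (0 6)(1 9 5 4 3) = [6, 9, 2, 1, 3, 4, 0, 7, 8, 5]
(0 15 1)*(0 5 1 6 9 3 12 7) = (0 15 6 9 3 12 7)(1 5) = [15, 5, 2, 12, 4, 1, 9, 0, 8, 3, 10, 11, 7, 13, 14, 6]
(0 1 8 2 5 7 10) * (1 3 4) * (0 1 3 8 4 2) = (0 8)(1 4 3 2 5 7 10) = [8, 4, 5, 2, 3, 7, 6, 10, 0, 9, 1]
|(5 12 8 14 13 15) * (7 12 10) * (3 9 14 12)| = 8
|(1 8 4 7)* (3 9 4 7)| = |(1 8 7)(3 9 4)| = 3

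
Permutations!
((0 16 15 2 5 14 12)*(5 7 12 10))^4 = (0 7 15)(2 16 12)(5 14 10)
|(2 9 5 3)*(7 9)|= 5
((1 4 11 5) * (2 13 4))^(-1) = ((1 2 13 4 11 5))^(-1) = (1 5 11 4 13 2)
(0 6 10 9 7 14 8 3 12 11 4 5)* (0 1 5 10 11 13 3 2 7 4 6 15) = (0 15)(1 5)(2 7 14 8)(3 12 13)(4 10 9)(6 11) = [15, 5, 7, 12, 10, 1, 11, 14, 2, 4, 9, 6, 13, 3, 8, 0]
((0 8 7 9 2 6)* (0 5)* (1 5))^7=(0 5 1 6 2 9 7 8)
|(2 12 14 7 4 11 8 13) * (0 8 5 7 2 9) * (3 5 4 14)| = 12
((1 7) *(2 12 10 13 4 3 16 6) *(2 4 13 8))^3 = (1 7)(2 8 10 12)(3 4 6 16)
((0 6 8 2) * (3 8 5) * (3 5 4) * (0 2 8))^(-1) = (8)(0 3 4 6)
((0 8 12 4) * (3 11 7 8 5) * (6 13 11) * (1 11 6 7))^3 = (0 7 4 3 12 5 8)(1 11)(6 13)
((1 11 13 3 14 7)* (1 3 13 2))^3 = ((1 11 2)(3 14 7))^3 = (14)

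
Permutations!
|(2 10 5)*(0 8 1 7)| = 12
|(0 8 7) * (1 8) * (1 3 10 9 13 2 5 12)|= 11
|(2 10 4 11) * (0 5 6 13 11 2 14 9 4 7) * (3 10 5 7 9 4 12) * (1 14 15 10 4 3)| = |(0 7)(1 14 3 4 2 5 6 13 11 15 10 9 12)| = 26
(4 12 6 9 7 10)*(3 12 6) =[0, 1, 2, 12, 6, 5, 9, 10, 8, 7, 4, 11, 3] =(3 12)(4 6 9 7 10)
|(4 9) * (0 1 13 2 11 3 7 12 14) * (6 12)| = 10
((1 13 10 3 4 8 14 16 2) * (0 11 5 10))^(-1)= ((0 11 5 10 3 4 8 14 16 2 1 13))^(-1)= (0 13 1 2 16 14 8 4 3 10 5 11)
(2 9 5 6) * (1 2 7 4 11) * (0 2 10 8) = (0 2 9 5 6 7 4 11 1 10 8) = [2, 10, 9, 3, 11, 6, 7, 4, 0, 5, 8, 1]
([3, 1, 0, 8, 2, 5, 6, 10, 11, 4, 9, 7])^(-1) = (0 2 4 9 10 7 11 8 3)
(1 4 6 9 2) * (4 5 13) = (1 5 13 4 6 9 2) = [0, 5, 1, 3, 6, 13, 9, 7, 8, 2, 10, 11, 12, 4]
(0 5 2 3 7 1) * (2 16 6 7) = (0 5 16 6 7 1)(2 3) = [5, 0, 3, 2, 4, 16, 7, 1, 8, 9, 10, 11, 12, 13, 14, 15, 6]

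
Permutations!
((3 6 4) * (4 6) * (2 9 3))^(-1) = (2 4 3 9)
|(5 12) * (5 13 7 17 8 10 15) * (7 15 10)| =12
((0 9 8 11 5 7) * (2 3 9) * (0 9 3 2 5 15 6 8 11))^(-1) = (0 8 6 15 11 9 7 5)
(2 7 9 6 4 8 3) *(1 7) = (1 7 9 6 4 8 3 2) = [0, 7, 1, 2, 8, 5, 4, 9, 3, 6]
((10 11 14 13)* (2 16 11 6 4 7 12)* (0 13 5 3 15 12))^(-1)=(0 7 4 6 10 13)(2 12 15 3 5 14 11 16)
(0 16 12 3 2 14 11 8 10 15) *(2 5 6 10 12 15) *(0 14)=[16, 1, 0, 5, 4, 6, 10, 7, 12, 9, 2, 8, 3, 13, 11, 14, 15]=(0 16 15 14 11 8 12 3 5 6 10 2)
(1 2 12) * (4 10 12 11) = (1 2 11 4 10 12) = [0, 2, 11, 3, 10, 5, 6, 7, 8, 9, 12, 4, 1]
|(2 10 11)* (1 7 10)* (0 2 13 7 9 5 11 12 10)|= 8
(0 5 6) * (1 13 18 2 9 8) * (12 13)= (0 5 6)(1 12 13 18 2 9 8)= [5, 12, 9, 3, 4, 6, 0, 7, 1, 8, 10, 11, 13, 18, 14, 15, 16, 17, 2]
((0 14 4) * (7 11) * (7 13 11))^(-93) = (14)(11 13)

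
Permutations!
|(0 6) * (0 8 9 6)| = 3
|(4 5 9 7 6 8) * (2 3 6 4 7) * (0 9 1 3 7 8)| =9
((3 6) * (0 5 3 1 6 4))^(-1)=((0 5 3 4)(1 6))^(-1)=(0 4 3 5)(1 6)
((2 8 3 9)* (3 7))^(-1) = ((2 8 7 3 9))^(-1) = (2 9 3 7 8)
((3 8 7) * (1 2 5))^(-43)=((1 2 5)(3 8 7))^(-43)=(1 5 2)(3 7 8)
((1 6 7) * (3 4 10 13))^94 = (1 6 7)(3 10)(4 13)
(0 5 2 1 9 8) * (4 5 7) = [7, 9, 1, 3, 5, 2, 6, 4, 0, 8] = (0 7 4 5 2 1 9 8)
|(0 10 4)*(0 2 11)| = |(0 10 4 2 11)| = 5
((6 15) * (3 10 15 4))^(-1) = ((3 10 15 6 4))^(-1) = (3 4 6 15 10)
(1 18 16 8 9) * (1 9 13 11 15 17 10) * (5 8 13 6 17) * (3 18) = (1 3 18 16 13 11 15 5 8 6 17 10) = [0, 3, 2, 18, 4, 8, 17, 7, 6, 9, 1, 15, 12, 11, 14, 5, 13, 10, 16]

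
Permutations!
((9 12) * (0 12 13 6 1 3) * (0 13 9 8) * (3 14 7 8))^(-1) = ((0 12 3 13 6 1 14 7 8))^(-1) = (0 8 7 14 1 6 13 3 12)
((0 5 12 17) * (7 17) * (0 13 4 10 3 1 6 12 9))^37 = (0 5 9)(1 6 12 7 17 13 4 10 3)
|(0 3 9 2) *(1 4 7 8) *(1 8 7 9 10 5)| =8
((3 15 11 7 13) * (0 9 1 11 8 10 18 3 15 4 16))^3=(0 11 15 18 16 1 13 10 4 9 7 8 3)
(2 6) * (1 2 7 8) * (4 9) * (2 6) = (1 6 7 8)(4 9) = [0, 6, 2, 3, 9, 5, 7, 8, 1, 4]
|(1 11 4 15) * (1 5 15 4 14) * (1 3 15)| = |(1 11 14 3 15 5)| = 6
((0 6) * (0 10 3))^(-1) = ((0 6 10 3))^(-1) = (0 3 10 6)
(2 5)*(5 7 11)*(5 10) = [0, 1, 7, 3, 4, 2, 6, 11, 8, 9, 5, 10] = (2 7 11 10 5)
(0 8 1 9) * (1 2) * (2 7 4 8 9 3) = [9, 3, 1, 2, 8, 5, 6, 4, 7, 0] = (0 9)(1 3 2)(4 8 7)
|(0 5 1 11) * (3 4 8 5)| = |(0 3 4 8 5 1 11)| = 7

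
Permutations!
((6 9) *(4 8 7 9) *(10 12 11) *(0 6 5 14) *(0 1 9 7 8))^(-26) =(0 6 4)(1 5)(9 14)(10 12 11)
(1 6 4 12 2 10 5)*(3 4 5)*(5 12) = [0, 6, 10, 4, 5, 1, 12, 7, 8, 9, 3, 11, 2] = (1 6 12 2 10 3 4 5)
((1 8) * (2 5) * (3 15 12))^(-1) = ((1 8)(2 5)(3 15 12))^(-1) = (1 8)(2 5)(3 12 15)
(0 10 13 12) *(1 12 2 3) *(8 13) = (0 10 8 13 2 3 1 12) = [10, 12, 3, 1, 4, 5, 6, 7, 13, 9, 8, 11, 0, 2]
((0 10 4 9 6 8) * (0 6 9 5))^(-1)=(0 5 4 10)(6 8)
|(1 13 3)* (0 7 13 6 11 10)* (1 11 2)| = |(0 7 13 3 11 10)(1 6 2)| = 6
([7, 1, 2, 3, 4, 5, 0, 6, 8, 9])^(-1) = (9)(0 6 7)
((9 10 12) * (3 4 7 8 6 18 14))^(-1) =((3 4 7 8 6 18 14)(9 10 12))^(-1) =(3 14 18 6 8 7 4)(9 12 10)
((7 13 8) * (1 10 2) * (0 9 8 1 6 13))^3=(0 7 8 9)(1 6 10 13 2)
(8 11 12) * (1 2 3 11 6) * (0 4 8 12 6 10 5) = (12)(0 4 8 10 5)(1 2 3 11 6) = [4, 2, 3, 11, 8, 0, 1, 7, 10, 9, 5, 6, 12]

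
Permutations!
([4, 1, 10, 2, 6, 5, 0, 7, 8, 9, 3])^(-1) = (0 6 4)(2 3 10)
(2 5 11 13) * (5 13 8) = (2 13)(5 11 8) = [0, 1, 13, 3, 4, 11, 6, 7, 5, 9, 10, 8, 12, 2]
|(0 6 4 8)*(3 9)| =|(0 6 4 8)(3 9)| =4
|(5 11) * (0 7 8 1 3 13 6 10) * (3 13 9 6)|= |(0 7 8 1 13 3 9 6 10)(5 11)|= 18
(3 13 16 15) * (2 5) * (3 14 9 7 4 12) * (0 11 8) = (0 11 8)(2 5)(3 13 16 15 14 9 7 4 12) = [11, 1, 5, 13, 12, 2, 6, 4, 0, 7, 10, 8, 3, 16, 9, 14, 15]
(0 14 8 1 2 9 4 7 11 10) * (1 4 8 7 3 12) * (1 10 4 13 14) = (0 1 2 9 8 13 14 7 11 4 3 12 10) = [1, 2, 9, 12, 3, 5, 6, 11, 13, 8, 0, 4, 10, 14, 7]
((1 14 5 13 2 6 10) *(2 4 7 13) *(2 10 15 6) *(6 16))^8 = ((1 14 5 10)(4 7 13)(6 15 16))^8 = (4 13 7)(6 16 15)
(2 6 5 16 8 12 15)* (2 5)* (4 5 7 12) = (2 6)(4 5 16 8)(7 12 15) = [0, 1, 6, 3, 5, 16, 2, 12, 4, 9, 10, 11, 15, 13, 14, 7, 8]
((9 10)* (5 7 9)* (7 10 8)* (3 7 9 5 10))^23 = ((10)(3 7 5)(8 9))^23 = (10)(3 5 7)(8 9)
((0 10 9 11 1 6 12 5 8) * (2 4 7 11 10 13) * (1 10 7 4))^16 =(13)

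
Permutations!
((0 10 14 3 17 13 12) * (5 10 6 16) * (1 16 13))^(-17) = (0 12 13 6)(1 14 16 3 5 17 10)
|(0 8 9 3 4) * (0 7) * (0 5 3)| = 12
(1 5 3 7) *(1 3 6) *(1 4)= (1 5 6 4)(3 7)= [0, 5, 2, 7, 1, 6, 4, 3]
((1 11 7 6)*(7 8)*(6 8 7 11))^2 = (7 11 8)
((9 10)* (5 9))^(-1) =((5 9 10))^(-1) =(5 10 9)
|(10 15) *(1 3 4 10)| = |(1 3 4 10 15)| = 5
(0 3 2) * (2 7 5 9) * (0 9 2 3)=(2 9 3 7 5)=[0, 1, 9, 7, 4, 2, 6, 5, 8, 3]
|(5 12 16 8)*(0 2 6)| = 12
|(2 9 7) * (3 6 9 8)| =|(2 8 3 6 9 7)| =6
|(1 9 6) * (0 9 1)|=3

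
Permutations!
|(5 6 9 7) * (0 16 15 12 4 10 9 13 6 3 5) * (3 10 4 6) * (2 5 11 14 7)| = 20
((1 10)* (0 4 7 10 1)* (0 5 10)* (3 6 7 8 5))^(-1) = (0 7 6 3 10 5 8 4)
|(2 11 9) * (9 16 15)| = |(2 11 16 15 9)| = 5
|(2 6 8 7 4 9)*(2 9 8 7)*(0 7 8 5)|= |(9)(0 7 4 5)(2 6 8)|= 12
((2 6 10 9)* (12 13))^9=(2 6 10 9)(12 13)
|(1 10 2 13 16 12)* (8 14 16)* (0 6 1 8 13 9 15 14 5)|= 12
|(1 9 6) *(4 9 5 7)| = 6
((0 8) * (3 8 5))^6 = (0 3)(5 8) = ((0 5 3 8))^6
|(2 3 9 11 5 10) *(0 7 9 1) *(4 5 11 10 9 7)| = |(11)(0 4 5 9 10 2 3 1)| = 8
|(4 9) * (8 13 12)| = |(4 9)(8 13 12)| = 6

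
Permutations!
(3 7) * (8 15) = [0, 1, 2, 7, 4, 5, 6, 3, 15, 9, 10, 11, 12, 13, 14, 8] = (3 7)(8 15)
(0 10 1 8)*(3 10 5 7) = (0 5 7 3 10 1 8) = [5, 8, 2, 10, 4, 7, 6, 3, 0, 9, 1]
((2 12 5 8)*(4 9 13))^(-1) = ((2 12 5 8)(4 9 13))^(-1) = (2 8 5 12)(4 13 9)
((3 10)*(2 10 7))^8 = (10)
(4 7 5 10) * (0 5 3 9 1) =(0 5 10 4 7 3 9 1) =[5, 0, 2, 9, 7, 10, 6, 3, 8, 1, 4]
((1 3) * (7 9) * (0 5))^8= (9)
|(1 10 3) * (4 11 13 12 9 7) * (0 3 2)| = 30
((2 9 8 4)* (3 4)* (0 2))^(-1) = ((0 2 9 8 3 4))^(-1) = (0 4 3 8 9 2)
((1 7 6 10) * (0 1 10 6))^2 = ((10)(0 1 7))^2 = (10)(0 7 1)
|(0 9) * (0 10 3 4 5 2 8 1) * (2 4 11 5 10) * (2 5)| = |(0 9 5 4 10 3 11 2 8 1)| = 10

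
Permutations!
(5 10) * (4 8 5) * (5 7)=(4 8 7 5 10)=[0, 1, 2, 3, 8, 10, 6, 5, 7, 9, 4]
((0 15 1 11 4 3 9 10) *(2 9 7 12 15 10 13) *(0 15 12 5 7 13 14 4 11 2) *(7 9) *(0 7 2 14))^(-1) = ((0 10 15 1 14 4 3 13 7 5 9))^(-1) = (0 9 5 7 13 3 4 14 1 15 10)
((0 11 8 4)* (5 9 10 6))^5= (0 11 8 4)(5 9 10 6)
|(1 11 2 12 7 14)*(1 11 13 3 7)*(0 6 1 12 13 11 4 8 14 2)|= |(0 6 1 11)(2 13 3 7)(4 8 14)|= 12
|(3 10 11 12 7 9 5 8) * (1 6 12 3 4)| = 24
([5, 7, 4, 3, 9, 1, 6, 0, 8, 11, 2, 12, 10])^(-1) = (0 7 1 5)(2 10 12 11 9 4)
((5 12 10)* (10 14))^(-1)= ((5 12 14 10))^(-1)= (5 10 14 12)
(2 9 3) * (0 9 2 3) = (0 9) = [9, 1, 2, 3, 4, 5, 6, 7, 8, 0]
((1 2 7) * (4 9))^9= ((1 2 7)(4 9))^9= (4 9)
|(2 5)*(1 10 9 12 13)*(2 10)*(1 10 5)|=4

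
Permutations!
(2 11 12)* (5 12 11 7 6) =[0, 1, 7, 3, 4, 12, 5, 6, 8, 9, 10, 11, 2] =(2 7 6 5 12)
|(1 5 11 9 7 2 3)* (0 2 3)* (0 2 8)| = 6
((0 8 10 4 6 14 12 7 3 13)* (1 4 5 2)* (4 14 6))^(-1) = (0 13 3 7 12 14 1 2 5 10 8)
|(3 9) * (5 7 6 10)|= |(3 9)(5 7 6 10)|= 4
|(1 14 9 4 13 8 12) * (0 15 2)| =|(0 15 2)(1 14 9 4 13 8 12)| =21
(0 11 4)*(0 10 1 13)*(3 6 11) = (0 3 6 11 4 10 1 13) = [3, 13, 2, 6, 10, 5, 11, 7, 8, 9, 1, 4, 12, 0]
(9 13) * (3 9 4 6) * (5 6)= (3 9 13 4 5 6)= [0, 1, 2, 9, 5, 6, 3, 7, 8, 13, 10, 11, 12, 4]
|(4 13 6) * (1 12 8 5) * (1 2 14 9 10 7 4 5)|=9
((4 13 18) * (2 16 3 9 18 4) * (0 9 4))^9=(0 9 18 2 16 3 4 13)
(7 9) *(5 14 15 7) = (5 14 15 7 9) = [0, 1, 2, 3, 4, 14, 6, 9, 8, 5, 10, 11, 12, 13, 15, 7]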